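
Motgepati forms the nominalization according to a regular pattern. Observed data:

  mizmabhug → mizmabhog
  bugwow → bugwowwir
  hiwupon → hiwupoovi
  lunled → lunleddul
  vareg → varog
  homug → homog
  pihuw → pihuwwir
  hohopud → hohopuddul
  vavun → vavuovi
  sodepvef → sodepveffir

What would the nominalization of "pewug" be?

vavun and hohopud both have last vowel 'u' yet inflect differently (vavuovi, hohopuddul), so the last vowel is not what conditions the rule; the final letter is.
"pewug" ends in -g. The stems ending in -g (homug → homog, vareg → varog, mizmabhug → mizmabhog) change the last vowel to 'o'.
The other patterns: stems ending in -n drop the final letter and add -ovi; stems ending in -d double the final consonant and add -ul; stems ending in -f or -w double the final consonant and add -ir.
So pewug → pewog.

pewog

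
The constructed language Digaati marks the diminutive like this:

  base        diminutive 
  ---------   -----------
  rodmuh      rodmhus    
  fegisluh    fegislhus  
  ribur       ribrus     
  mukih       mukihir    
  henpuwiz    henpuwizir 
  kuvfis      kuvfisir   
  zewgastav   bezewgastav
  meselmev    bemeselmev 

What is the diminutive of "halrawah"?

"halrawah" has last vowel 'a'. The one such stem in the data (zewgastav → bezewgastav) adds the prefix be-, so the same rule applies.
So halrawah → behalrawah.

behalrawah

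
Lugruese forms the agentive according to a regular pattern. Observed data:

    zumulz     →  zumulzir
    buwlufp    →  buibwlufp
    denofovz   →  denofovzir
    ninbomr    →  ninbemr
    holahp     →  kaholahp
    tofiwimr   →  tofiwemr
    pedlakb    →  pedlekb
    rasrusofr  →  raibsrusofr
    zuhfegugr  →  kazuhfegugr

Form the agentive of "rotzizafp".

buwlufp and holahp both end in -p yet inflect differently (buibwlufp, kaholahp), so the final letter is not what conditions the rule; the second-to-last letter is.
"rotzizafp" has second-to-last letter 'f'. The stems whose second-to-last letter is 'f' (buwlufp → buibwlufp, rasrusofr → raibsrusofr) insert -ib- after the first vowel.
The other patterns: stems whose second-to-last letter is 'l' or 'v' add -ir; stems whose second-to-last letter is 'g' or 'h' add the prefix ka-; stems whose second-to-last letter is 'k' or 'm' change the last vowel to 'e'.
So rotzizafp → roibtzizafp.

roibtzizafp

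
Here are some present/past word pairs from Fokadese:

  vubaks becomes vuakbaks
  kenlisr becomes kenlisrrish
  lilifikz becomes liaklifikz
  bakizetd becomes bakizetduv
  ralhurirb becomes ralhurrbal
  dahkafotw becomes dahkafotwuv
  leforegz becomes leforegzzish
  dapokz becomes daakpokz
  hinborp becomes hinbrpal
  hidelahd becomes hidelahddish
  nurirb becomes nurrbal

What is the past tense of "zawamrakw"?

"zawamrakw" has second-to-last letter 'k'. The stems whose second-to-last letter is 'k' (lilifikz → liaklifikz, dapokz → daakpokz, vubaks → vuakbaks) insert -ak- after the first vowel.
So zawamrakw → zaakwamrakw.

zaakwamrakw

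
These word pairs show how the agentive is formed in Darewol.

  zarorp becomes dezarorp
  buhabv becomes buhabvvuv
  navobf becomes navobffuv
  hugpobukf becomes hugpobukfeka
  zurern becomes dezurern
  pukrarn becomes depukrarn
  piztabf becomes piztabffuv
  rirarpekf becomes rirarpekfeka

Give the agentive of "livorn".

navobf and rirarpekf both end in -f yet inflect differently (navobffuv, rirarpekfeka), so the final letter is not what conditions the rule; the second-to-last letter is.
"livorn" has second-to-last letter 'r'. The stems whose second-to-last letter is 'r' (zarorp → dezarorp, zurern → dezurern, pukrarn → depukrarn) add the prefix de-.
So livorn → delivorn.

delivorn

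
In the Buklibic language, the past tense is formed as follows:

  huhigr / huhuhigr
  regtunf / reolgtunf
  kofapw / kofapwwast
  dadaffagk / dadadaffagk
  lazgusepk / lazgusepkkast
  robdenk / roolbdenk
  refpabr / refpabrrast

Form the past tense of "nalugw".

lazgusepk and dadaffagk both end in -k yet inflect differently (lazgusepkkast, dadadaffagk), so the final letter is not what conditions the rule; the second-to-last letter is.
"nalugw" has second-to-last letter 'g'. The stems whose second-to-last letter is 'g' (dadaffagk → dadadaffagk, huhigr → huhuhigr) repeat the first consonant+vowel as a prefix.
The other patterns: stems whose second-to-last letter is 'b' or 'p' double the final consonant and add -ast; stems whose second-to-last letter is 'n' insert -ol- after the first vowel.
So nalugw → nanalugw.

nanalugw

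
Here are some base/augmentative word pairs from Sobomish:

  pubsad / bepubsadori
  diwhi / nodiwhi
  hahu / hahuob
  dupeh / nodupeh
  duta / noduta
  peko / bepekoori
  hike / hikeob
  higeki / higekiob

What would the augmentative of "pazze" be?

bepazzeori

higeki and diwhi both end in -i yet inflect differently (higekiob, nodiwhi), so the final letter is not what conditions the rule; the first letter is.
"pazze" begins with p-. The stems beginning with p- (peko → bepekoori, pubsad → bepubsadori) add be- … -ori around the stem.
The other patterns: stems beginning with h- add -ob; stems beginning with d- add the prefix no-.
So pazze → bepazzeori.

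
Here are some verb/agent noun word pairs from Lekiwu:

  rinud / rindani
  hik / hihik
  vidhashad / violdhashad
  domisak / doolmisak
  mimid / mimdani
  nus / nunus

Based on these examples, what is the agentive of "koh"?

kokoh

"koh" has 1 vowel. The stems with 1 vowel (nus → nunus, hik → hihik) repeat the first consonant+vowel as a prefix.
So koh → kokoh.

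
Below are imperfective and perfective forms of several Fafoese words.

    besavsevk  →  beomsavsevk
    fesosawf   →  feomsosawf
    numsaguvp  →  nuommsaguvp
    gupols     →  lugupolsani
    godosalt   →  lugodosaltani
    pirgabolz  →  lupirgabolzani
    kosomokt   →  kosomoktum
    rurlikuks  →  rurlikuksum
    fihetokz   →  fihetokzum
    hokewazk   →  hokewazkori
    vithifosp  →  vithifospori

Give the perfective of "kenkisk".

godosalt and kosomokt both end in -t yet inflect differently (lugodosaltani, kosomoktum), so the final letter is not what conditions the rule; the second-to-last letter is.
"kenkisk" has second-to-last letter 's'. The one such stem in the data (vithifosp → vithifospori) adds -ori, so the same rule applies.
The other patterns: stems whose second-to-last letter is 'v' or 'w' insert -om- after the first vowel; stems whose second-to-last letter is 'l' add lu- … -ani around the stem; stems whose second-to-last letter is 'k' add -um.
So kenkisk → kenkiskori.

kenkiskori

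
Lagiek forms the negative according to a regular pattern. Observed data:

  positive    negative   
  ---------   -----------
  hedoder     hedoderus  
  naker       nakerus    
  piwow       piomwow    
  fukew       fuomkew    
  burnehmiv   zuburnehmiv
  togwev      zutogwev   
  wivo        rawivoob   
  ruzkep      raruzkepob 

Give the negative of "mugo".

"mugo" ends in -o. The one such stem in the data (wivo → rawivoob) adds ra- … -ob around the stem, so the same rule applies.
The other patterns: stems ending in -r add -us; stems ending in -w insert -om- after the first vowel; stems ending in -v add the prefix zu-.
So mugo → ramugoob.

ramugoob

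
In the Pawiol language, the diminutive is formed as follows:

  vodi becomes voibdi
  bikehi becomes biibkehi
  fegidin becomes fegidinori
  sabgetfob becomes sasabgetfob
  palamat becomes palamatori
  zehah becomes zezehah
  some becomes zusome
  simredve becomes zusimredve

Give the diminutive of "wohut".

wohutori

fegidin and bikehi both have last vowel 'i' yet inflect differently (fegidinori, biibkehi), so the last vowel is not what conditions the rule; the final letter is.
"wohut" ends in -t. The one such stem in the data (palamat → palamatori) adds -ori, so the same rule applies.
The other patterns: stems ending in -e add the prefix zu-; stems ending in -i insert -ib- after the first vowel; stems ending in -b or -h repeat the first consonant+vowel as a prefix.
So wohut → wohutori.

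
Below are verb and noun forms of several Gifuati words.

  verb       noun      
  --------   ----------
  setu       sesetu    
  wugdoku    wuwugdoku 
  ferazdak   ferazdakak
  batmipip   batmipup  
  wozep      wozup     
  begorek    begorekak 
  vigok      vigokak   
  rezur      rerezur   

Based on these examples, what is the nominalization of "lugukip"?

"lugukip" ends in -p. The stems ending in -p (wozep → wozup, batmipip → batmipup) change the last vowel to 'u'.
The other patterns: stems ending in -k add -ak; stems ending in -r or -u repeat the first consonant+vowel as a prefix.
So lugukip → lugukup.

lugukup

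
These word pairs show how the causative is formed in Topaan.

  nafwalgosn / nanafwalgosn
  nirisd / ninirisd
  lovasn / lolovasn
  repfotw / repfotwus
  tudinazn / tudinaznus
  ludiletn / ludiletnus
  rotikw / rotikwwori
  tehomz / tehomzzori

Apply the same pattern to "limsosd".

nafwalgosn and tudinazn both end in -n yet inflect differently (nanafwalgosn, tudinaznus), so the final letter is not what conditions the rule; the second-to-last letter is.
"limsosd" has second-to-last letter 's'. The stems whose second-to-last letter is 's' (nafwalgosn → nanafwalgosn, nirisd → ninirisd, lovasn → lolovasn) repeat the first consonant+vowel as a prefix.
The other patterns: stems whose second-to-last letter is 't' or 'z' add -us; stems whose second-to-last letter is 'k' or 'm' double the final consonant and add -ori.
So limsosd → lilimsosd.

lilimsosd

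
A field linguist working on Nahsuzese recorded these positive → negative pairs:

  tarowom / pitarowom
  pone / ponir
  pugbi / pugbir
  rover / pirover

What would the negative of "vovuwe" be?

vovuwir

pone and rover both have last vowel 'e' yet inflect differently (ponir, pirover), so the last vowel is not what conditions the rule; whether the stem ends in a vowel or a consonant is.
"vovuwe" ends in a vowel. The stems ending in a vowel (pugbi → pugbir, pone → ponir) drop the final letter and add -ir.
The other pattern: stems ending in a consonant add the prefix pi-.
So vovuwe → vovuwir.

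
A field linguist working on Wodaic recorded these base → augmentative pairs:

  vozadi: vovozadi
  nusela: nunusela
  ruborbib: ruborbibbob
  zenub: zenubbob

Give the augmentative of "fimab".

ruborbib and vozadi both have last vowel 'i' yet inflect differently (ruborbibbob, vovozadi), so the last vowel is not what conditions the rule; whether the stem ends in a vowel or a consonant is.
"fimab" ends in a consonant. The stems ending in a consonant (ruborbib → ruborbibbob, zenub → zenubbob) double the final consonant and add -ob.
So fimab → fimabbob.

fimabbob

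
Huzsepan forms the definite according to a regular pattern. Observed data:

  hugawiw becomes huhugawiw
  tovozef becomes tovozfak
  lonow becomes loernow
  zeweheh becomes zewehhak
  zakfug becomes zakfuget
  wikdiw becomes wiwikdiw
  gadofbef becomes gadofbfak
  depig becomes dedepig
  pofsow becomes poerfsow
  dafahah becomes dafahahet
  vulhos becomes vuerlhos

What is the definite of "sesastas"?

sesastaset

zeweheh and dafahah both end in -h yet inflect differently (zewehhak, dafahahet), so the final letter is not what conditions the rule; the last vowel is.
"sesastas" has last vowel 'a'. The one such stem in the data (dafahah → dafahahet) adds -et, so the same rule applies.
The other patterns: stems whose last vowel is 'i' repeat the first consonant+vowel as a prefix; stems whose last vowel is 'e' delete the last vowel and add -ak; stems whose last vowel is 'o' insert -er- after the first vowel.
So sesastas → sesastaset.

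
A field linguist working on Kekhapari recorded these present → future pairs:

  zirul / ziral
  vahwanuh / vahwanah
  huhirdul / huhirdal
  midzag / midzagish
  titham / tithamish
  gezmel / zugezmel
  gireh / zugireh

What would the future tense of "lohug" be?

lohag

"lohug" has last vowel 'u'. The stems whose last vowel is 'u' (zirul → ziral, vahwanuh → vahwanah, huhirdul → huhirdal) change the last vowel to 'a'.
The other patterns: stems whose last vowel is 'a' add -ish; stems whose last vowel is 'e' add the prefix zu-.
So lohug → lohag.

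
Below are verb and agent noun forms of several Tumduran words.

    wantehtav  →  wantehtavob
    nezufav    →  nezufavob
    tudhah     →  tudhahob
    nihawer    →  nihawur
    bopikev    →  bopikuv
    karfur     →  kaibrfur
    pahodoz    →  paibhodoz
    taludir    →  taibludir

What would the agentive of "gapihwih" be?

wantehtav and bopikev both end in -v yet inflect differently (wantehtavob, bopikuv), so the final letter is not what conditions the rule; the last vowel is.
"gapihwih" has last vowel 'i'. The one such stem in the data (taludir → taibludir) inserts -ib- after the first vowel (as do karfur, pahodoz), so the same rule applies.
The other patterns: stems whose last vowel is 'a' add -ob; stems whose last vowel is 'e' change the last vowel to 'u'.
So gapihwih → gaibpihwih.

gaibpihwih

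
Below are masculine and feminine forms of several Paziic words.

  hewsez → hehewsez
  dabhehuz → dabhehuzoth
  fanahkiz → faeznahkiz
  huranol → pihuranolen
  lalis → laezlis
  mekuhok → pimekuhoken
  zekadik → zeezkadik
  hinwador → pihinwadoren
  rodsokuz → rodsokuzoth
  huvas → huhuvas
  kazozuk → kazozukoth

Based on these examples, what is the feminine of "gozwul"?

mekuhok and kazozuk both end in -k yet inflect differently (pimekuhoken, kazozukoth), so the final letter is not what conditions the rule; the last vowel is.
"gozwul" has last vowel 'u'. The stems whose last vowel is 'u' (dabhehuz → dabhehuzoth, kazozuk → kazozukoth, rodsokuz → rodsokuzoth) add -oth.
So gozwul → gozwuloth.

gozwuloth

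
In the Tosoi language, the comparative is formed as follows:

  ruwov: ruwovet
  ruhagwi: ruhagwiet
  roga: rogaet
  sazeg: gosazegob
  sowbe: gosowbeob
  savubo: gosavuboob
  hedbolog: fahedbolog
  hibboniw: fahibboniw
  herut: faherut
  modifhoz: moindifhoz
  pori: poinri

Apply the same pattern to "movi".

sazeg and hedbolog both end in -g yet inflect differently (gosazegob, fahedbolog), so the final letter is not what conditions the rule; the first letter is.
"movi" begins with m-. The one such stem in the data (modifhoz → moindifhoz) inserts -in- after the first vowel (as does pori), so the same rule applies.
The other patterns: stems beginning with r- add -et; stems beginning with s- add go- … -ob around the stem; stems beginning with h- add the prefix fa-.
So movi → moinvi.

moinvi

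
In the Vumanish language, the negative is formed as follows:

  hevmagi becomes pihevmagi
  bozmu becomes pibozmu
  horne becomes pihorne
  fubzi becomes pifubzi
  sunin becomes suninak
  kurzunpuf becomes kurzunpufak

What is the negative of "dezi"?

"dezi" ends in a vowel. The stems ending in a vowel (hevmagi → pihevmagi, bozmu → pibozmu, horne → pihorne) add the prefix pi-.
So dezi → pidezi.

pidezi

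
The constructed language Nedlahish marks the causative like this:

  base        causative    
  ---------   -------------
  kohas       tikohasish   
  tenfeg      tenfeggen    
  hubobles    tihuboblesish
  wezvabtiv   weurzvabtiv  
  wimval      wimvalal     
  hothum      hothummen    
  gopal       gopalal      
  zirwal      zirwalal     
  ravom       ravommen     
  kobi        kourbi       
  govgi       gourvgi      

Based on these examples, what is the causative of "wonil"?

"wonil" ends in -l. The stems ending in -l (zirwal → zirwalal, gopal → gopalal, wimval → wimvalal) add -al.
The other patterns: stems ending in -s add ti- … -ish around the stem; stems ending in -i or -v insert -ur- after the first vowel; stems ending in -g or -m double the final consonant and add -en.
So wonil → wonilal.

wonilal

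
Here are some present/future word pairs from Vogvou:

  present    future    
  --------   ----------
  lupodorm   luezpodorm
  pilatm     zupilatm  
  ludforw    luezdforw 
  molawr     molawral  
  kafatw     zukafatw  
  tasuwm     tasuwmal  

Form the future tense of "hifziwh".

lupodorm and tasuwm both end in -m yet inflect differently (luezpodorm, tasuwmal), so the final letter is not what conditions the rule; the second-to-last letter is.
"hifziwh" has second-to-last letter 'w'. The stems whose second-to-last letter is 'w' (tasuwm → tasuwmal, molawr → molawral) add -al.
So hifziwh → hifziwhal.

hifziwhal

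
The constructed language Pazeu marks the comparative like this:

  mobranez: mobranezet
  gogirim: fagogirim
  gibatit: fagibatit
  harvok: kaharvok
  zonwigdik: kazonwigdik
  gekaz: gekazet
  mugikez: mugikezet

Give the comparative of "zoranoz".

zoranozet

zonwigdik and gogirim both have last vowel 'i' yet inflect differently (kazonwigdik, fagogirim), so the last vowel is not what conditions the rule; the final letter is.
"zoranoz" ends in -z. The stems ending in -z (mobranez → mobranezet, mugikez → mugikezet, gekaz → gekazet) add -et.
The other patterns: stems ending in -k add the prefix ka-; stems ending in -m or -t add the prefix fa-.
So zoranoz → zoranozet.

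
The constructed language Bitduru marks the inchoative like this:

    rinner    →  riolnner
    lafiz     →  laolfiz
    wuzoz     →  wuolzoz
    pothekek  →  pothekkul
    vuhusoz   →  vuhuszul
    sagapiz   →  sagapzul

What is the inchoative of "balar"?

"balar" has 2 vowels. The stems with 2 vowels (rinner → riolnner, lafiz → laolfiz, wuzoz → wuolzoz) insert -ol- after the first vowel.
The other pattern: stems with 3 vowels delete the last vowel and add -ul.
So balar → baollar.

baollar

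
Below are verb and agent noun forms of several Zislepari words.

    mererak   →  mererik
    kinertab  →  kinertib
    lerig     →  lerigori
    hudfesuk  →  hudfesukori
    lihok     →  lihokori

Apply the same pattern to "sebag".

sebig

mererak and lihok both end in -k yet inflect differently (mererik, lihokori), so the final letter is not what conditions the rule; the last vowel is.
"sebag" has last vowel 'a'. The stems whose last vowel is 'a' (kinertab → kinertib, mererak → mererik) change the last vowel to 'i'.
The other pattern: stems whose last vowel is 'i', 'o' or 'u' add -ori.
So sebag → sebig.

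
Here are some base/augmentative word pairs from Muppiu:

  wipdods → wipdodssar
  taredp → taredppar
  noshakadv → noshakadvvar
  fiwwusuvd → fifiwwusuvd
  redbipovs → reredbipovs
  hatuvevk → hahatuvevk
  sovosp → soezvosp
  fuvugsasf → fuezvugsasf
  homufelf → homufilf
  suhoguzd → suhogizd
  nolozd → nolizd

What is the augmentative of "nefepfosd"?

neezfepfosd

"nefepfosd" has second-to-last letter 's'. The stems whose second-to-last letter is 's' (sovosp → soezvosp, fuvugsasf → fuezvugsasf) insert -ez- after the first vowel.
The other patterns: stems whose second-to-last letter is 'd' double the final consonant and add -ar; stems whose second-to-last letter is 'v' repeat the first consonant+vowel as a prefix; stems whose second-to-last letter is 'l' or 'z' change the last vowel to 'i'.
So nefepfosd → neezfepfosd.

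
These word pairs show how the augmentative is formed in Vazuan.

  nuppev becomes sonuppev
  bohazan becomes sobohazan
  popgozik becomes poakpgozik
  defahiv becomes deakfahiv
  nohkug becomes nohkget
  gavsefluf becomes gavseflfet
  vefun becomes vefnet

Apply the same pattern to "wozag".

sowozag

nuppev and defahiv both end in -v yet inflect differently (sonuppev, deakfahiv), so the final letter is not what conditions the rule; the last vowel is.
"wozag" has last vowel 'a'. The one such stem in the data (bohazan → sobohazan) adds the prefix so-, so the same rule applies.
So wozag → sowozag.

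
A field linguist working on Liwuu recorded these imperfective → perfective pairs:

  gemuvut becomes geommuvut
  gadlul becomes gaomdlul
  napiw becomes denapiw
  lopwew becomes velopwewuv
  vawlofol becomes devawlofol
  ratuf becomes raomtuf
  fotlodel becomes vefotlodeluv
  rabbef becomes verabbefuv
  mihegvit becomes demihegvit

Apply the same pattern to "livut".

liomvut

"livut" has last vowel 'u'. The stems whose last vowel is 'u' (ratuf → raomtuf, gemuvut → geommuvut, gadlul → gaomdlul) insert -om- after the first vowel.
So livut → liomvut.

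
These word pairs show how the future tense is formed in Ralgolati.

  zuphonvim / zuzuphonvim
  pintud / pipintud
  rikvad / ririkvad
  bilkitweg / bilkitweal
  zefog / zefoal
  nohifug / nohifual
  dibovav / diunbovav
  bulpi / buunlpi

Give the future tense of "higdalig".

higdalial

pintud and nohifug both have last vowel 'u' yet inflect differently (pipintud, nohifual), so the last vowel is not what conditions the rule; the final letter is.
"higdalig" ends in -g. The stems ending in -g (bilkitweg → bilkitweal, zefog → zefoal, nohifug → nohifual) drop the final letter and add -al.
The other patterns: stems ending in -d or -m repeat the first consonant+vowel as a prefix; stems ending in -i or -v insert -un- after the first vowel.
So higdalig → higdalial.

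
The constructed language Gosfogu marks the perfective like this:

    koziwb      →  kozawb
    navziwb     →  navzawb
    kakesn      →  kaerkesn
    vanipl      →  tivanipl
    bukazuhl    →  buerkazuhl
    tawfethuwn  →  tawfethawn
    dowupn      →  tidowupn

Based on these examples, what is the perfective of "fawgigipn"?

"fawgigipn" has second-to-last letter 'p'. The stems whose second-to-last letter is 'p' (dowupn → tidowupn, vanipl → tivanipl) add the prefix ti-.
So fawgigipn → tifawgigipn.

tifawgigipn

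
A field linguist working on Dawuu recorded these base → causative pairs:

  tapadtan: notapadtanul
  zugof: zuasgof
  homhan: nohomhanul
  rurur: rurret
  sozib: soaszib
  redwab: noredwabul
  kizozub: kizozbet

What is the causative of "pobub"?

pobbet

kizozub and redwab both end in -b yet inflect differently (kizozbet, noredwabul), so the final letter is not what conditions the rule; the last vowel is.
"pobub" has last vowel 'u'. The stems whose last vowel is 'u' (kizozub → kizozbet, rurur → rurret) delete the last vowel and add -et.
The other patterns: stems whose last vowel is 'a' add no- … -ul around the stem; stems whose last vowel is 'i' or 'o' insert -as- after the first vowel.
So pobub → pobbet.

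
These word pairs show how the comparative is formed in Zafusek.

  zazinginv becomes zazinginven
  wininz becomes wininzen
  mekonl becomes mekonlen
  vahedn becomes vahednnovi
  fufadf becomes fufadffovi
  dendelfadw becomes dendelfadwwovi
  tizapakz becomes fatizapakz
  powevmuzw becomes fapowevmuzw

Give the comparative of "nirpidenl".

nirpidenlen

wininz and tizapakz both end in -z yet inflect differently (wininzen, fatizapakz), so the final letter is not what conditions the rule; the second-to-last letter is.
"nirpidenl" has second-to-last letter 'n'. The stems whose second-to-last letter is 'n' (zazinginv → zazinginven, wininz → wininzen, mekonl → mekonlen) add -en.
The other patterns: stems whose second-to-last letter is 'd' double the final consonant and add -ovi; stems whose second-to-last letter is 'k' or 'z' add the prefix fa-.
So nirpidenl → nirpidenlen.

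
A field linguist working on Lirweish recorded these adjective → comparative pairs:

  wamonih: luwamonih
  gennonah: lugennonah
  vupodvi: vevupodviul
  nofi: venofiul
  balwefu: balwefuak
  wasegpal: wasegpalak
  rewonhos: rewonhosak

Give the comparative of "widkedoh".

luwidkedoh

wamonih and vupodvi both have last vowel 'i' yet inflect differently (luwamonih, vevupodviul), so the last vowel is not what conditions the rule; the final letter is.
"widkedoh" ends in -h. The stems ending in -h (wamonih → luwamonih, gennonah → lugennonah) add the prefix lu-.
So widkedoh → luwidkedoh.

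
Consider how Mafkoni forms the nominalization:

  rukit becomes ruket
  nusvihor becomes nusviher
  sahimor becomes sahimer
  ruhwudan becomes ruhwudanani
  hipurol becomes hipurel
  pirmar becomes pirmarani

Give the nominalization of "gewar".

"gewar" has last vowel 'a'. The stems whose last vowel is 'a' (ruhwudan → ruhwudanani, pirmar → pirmarani) add -ani.
So gewar → gewarani.

gewarani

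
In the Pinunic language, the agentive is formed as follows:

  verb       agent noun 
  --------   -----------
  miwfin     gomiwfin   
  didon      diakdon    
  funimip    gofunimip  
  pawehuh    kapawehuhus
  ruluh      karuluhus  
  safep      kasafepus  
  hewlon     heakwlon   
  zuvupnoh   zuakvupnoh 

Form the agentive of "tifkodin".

gotifkodin

miwfin and hewlon both end in -n yet inflect differently (gomiwfin, heakwlon), so the final letter is not what conditions the rule; the last vowel is.
"tifkodin" has last vowel 'i'. The stems whose last vowel is 'i' (miwfin → gomiwfin, funimip → gofunimip) add the prefix go-.
The other patterns: stems whose last vowel is 'o' insert -ak- after the first vowel; stems whose last vowel is 'e' or 'u' add ka- … -us around the stem.
So tifkodin → gotifkodin.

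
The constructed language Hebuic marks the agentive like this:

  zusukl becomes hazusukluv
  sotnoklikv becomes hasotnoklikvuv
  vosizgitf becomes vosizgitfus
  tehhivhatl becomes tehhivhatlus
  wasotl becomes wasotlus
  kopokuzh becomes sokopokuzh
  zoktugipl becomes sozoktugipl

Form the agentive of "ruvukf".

haruvukfuv

zusukl and tehhivhatl both end in -l yet inflect differently (hazusukluv, tehhivhatlus), so the final letter is not what conditions the rule; the second-to-last letter is.
"ruvukf" has second-to-last letter 'k'. The stems whose second-to-last letter is 'k' (zusukl → hazusukluv, sotnoklikv → hasotnoklikvuv) add ha- … -uv around the stem.
The other patterns: stems whose second-to-last letter is 't' add -us; stems whose second-to-last letter is 'p' or 'z' add the prefix so-.
So ruvukf → haruvukfuv.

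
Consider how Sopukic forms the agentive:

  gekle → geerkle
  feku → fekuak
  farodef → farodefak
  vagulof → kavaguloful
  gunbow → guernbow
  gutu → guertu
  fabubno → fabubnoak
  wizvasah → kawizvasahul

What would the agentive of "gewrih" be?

"gewrih" begins with g-. The stems beginning with g- (gekle → geerkle, gutu → guertu, gunbow → guernbow) insert -er- after the first vowel.
So gewrih → geerwrih.

geerwrih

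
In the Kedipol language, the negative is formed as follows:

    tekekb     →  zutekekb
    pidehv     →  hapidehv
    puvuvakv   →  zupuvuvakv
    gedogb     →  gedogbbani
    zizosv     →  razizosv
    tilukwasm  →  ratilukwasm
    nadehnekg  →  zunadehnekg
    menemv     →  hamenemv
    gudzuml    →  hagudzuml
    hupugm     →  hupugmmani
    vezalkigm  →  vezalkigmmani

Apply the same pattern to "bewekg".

zubewekg

gedogb and tekekb both end in -b yet inflect differently (gedogbbani, zutekekb), so the final letter is not what conditions the rule; the second-to-last letter is.
"bewekg" has second-to-last letter 'k'. The stems whose second-to-last letter is 'k' (tekekb → zutekekb, puvuvakv → zupuvuvakv, nadehnekg → zunadehnekg) add the prefix zu-.
The other patterns: stems whose second-to-last letter is 'g' double the final consonant and add -ani; stems whose second-to-last letter is 's' add the prefix ra-; stems whose second-to-last letter is 'h' or 'm' add the prefix ha-.
So bewekg → zubewekg.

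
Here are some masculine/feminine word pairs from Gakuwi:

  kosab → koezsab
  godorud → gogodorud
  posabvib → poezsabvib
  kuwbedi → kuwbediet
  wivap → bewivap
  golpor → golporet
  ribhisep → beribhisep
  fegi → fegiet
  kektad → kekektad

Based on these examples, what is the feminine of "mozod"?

wivap and kosab both have last vowel 'a' yet inflect differently (bewivap, koezsab), so the last vowel is not what conditions the rule; the final letter is.
"mozod" ends in -d. The stems ending in -d (kektad → kekektad, godorud → gogodorud) repeat the first consonant+vowel as a prefix.
So mozod → momozod.

momozod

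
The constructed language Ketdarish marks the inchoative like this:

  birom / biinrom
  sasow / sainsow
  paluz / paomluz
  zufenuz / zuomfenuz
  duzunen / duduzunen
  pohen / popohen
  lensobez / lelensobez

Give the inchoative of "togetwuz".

"togetwuz" has last vowel 'u'. The stems whose last vowel is 'u' (paluz → paomluz, zufenuz → zuomfenuz) insert -om- after the first vowel.
So togetwuz → toomgetwuz.

toomgetwuz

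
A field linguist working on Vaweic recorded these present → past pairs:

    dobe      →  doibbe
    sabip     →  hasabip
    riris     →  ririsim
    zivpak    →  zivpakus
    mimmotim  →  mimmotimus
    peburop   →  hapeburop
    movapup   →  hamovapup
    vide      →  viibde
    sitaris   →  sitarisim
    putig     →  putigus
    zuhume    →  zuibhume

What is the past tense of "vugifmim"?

vugifmimus

riris and sabip both have last vowel 'i' yet inflect differently (ririsim, hasabip), so the last vowel is not what conditions the rule; the final letter is.
"vugifmim" ends in -m. The one such stem in the data (mimmotim → mimmotimus) adds -us, so the same rule applies.
The other patterns: stems ending in -s add -im; stems ending in -e insert -ib- after the first vowel; stems ending in -p add the prefix ha-.
So vugifmim → vugifmimus.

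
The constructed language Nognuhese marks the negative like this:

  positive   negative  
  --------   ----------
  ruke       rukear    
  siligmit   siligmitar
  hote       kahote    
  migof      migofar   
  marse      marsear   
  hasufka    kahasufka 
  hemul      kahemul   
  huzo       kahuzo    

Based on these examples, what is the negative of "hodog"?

kahodog

hote and marse both end in -e yet inflect differently (kahote, marsear), so the final letter is not what conditions the rule; the first letter is.
"hodog" begins with h-. The stems beginning with h- (hasufka → kahasufka, hemul → kahemul, huzo → kahuzo) add the prefix ka-.
The other pattern: stems beginning with m-, r- or s- add -ar.
So hodog → kahodog.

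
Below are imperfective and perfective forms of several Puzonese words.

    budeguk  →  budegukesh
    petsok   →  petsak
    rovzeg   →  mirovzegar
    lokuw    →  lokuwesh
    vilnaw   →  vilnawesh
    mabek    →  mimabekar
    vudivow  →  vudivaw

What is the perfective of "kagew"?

mikagewar

petsok and mabek both end in -k yet inflect differently (petsak, mimabekar), so the final letter is not what conditions the rule; the last vowel is.
"kagew" has last vowel 'e'. The stems whose last vowel is 'e' (mabek → mimabekar, rovzeg → mirovzegar) add mi- … -ar around the stem.
The other patterns: stems whose last vowel is 'o' change the last vowel to 'a'; stems whose last vowel is 'a' or 'u' add -esh.
So kagew → mikagewar.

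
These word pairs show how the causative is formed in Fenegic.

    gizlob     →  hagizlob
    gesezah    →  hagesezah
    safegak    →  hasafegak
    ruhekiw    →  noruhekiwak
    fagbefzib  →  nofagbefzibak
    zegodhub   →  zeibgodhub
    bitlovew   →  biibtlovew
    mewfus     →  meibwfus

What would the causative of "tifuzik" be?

notifuzikak

"tifuzik" has last vowel 'i'. The stems whose last vowel is 'i' (ruhekiw → noruhekiwak, fagbefzib → nofagbefzibak) add no- … -ak around the stem.
The other patterns: stems whose last vowel is 'a' or 'o' add the prefix ha-; stems whose last vowel is 'e' or 'u' insert -ib- after the first vowel.
So tifuzik → notifuzikak.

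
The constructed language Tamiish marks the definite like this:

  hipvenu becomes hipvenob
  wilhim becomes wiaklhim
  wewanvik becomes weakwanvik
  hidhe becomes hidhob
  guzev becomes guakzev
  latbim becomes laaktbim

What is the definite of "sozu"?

sozob

hidhe and guzev both have last vowel 'e' yet inflect differently (hidhob, guakzev), so the last vowel is not what conditions the rule; whether the stem ends in a vowel or a consonant is.
"sozu" ends in a vowel. The stems ending in a vowel (hidhe → hidhob, hipvenu → hipvenob) drop the final letter and add -ob.
So sozu → sozob.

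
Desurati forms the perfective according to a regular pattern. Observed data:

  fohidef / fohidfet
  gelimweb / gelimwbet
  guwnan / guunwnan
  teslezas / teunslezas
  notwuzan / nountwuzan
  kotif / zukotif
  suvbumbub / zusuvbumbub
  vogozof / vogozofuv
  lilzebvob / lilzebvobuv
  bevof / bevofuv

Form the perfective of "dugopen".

"dugopen" has last vowel 'e'. The stems whose last vowel is 'e' (fohidef → fohidfet, gelimweb → gelimwbet) delete the last vowel and add -et.
So dugopen → dugopnet.

dugopnet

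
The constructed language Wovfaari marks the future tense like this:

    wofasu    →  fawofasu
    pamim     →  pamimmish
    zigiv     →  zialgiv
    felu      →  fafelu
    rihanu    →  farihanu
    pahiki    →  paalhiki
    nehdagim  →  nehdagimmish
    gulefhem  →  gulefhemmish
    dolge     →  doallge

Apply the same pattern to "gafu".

fagafu

gulefhem and dolge both have last vowel 'e' yet inflect differently (gulefhemmish, doallge), so the last vowel is not what conditions the rule; the final letter is.
"gafu" ends in -u. The stems ending in -u (felu → fafelu, rihanu → farihanu, wofasu → fawofasu) add the prefix fa-.
So gafu → fagafu.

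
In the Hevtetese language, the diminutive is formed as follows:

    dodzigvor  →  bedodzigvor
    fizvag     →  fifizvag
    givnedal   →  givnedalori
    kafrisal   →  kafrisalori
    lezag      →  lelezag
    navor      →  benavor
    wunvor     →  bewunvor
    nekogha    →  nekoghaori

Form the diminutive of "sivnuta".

sivnutaori

fizvag and nekogha both have last vowel 'a' yet inflect differently (fifizvag, nekoghaori), so the last vowel is not what conditions the rule; the final letter is.
"sivnuta" ends in -a. The one such stem in the data (nekogha → nekoghaori) adds -ori, so the same rule applies.
The other patterns: stems ending in -r add the prefix be-; stems ending in -g repeat the first consonant+vowel as a prefix.
So sivnuta → sivnutaori.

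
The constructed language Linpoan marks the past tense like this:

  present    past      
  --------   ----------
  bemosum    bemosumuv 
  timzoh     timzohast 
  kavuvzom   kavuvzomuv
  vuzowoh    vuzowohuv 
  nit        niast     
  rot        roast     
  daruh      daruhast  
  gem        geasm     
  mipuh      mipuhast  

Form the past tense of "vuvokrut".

vuvokrutuv

gem and bemosum both end in -m yet inflect differently (geasm, bemosumuv), so the final letter is not what conditions the rule; the number of vowels is.
"vuvokrut" has 3 vowels. The stems with 3 vowels (bemosum → bemosumuv, vuzowoh → vuzowohuv, kavuvzom → kavuvzomuv) add -uv.
So vuvokrut → vuvokrutuv.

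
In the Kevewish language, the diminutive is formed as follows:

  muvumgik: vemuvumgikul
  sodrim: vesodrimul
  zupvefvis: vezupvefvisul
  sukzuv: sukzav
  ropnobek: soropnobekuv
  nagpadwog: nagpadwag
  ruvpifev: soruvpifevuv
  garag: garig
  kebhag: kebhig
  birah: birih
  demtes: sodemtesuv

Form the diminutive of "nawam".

nawim

nagpadwog and kebhag both end in -g yet inflect differently (nagpadwag, kebhig), so the final letter is not what conditions the rule; the last vowel is.
"nawam" has last vowel 'a'. The stems whose last vowel is 'a' (birah → birih, kebhag → kebhig, garag → garig) change the last vowel to 'i'.
The other patterns: stems whose last vowel is 'i' add ve- … -ul around the stem; stems whose last vowel is 'o' or 'u' change the last vowel to 'a'; stems whose last vowel is 'e' add so- … -uv around the stem.
So nawam → nawim.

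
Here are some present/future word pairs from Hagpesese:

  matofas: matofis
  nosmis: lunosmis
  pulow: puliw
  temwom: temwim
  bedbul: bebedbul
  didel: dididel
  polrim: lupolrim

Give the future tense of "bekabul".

temwom and polrim both end in -m yet inflect differently (temwim, lupolrim), so the final letter is not what conditions the rule; the last vowel is.
"bekabul" has last vowel 'u'. The one such stem in the data (bedbul → bebedbul) repeats the first consonant+vowel as a prefix (as does didel), so the same rule applies.
So bekabul → bebekabul.

bebekabul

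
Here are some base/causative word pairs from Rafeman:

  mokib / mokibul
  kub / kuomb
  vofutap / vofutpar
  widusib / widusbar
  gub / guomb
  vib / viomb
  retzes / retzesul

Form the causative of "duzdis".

duzdisul

vib and mokib both end in -b yet inflect differently (viomb, mokibul), so the final letter is not what conditions the rule; the number of vowels is.
"duzdis" has 2 vowels. The stems with 2 vowels (mokib → mokibul, retzes → retzesul) add -ul.
The other patterns: stems with 1 vowel insert -om- after the first vowel; stems with 3 vowels delete the last vowel and add -ar.
So duzdis → duzdisul.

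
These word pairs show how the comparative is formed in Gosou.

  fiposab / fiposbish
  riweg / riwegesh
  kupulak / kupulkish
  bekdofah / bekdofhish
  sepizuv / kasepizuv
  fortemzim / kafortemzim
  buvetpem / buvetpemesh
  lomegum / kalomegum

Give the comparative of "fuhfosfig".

kafuhfosfig

buvetpem and fortemzim both end in -m yet inflect differently (buvetpemesh, kafortemzim), so the final letter is not what conditions the rule; the last vowel is.
"fuhfosfig" has last vowel 'i'. The one such stem in the data (fortemzim → kafortemzim) adds the prefix ka-, so the same rule applies.
So fuhfosfig → kafuhfosfig.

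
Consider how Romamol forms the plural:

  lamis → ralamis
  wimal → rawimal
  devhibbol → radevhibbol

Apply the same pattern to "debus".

radebus

Every pair shown (lamis → ralamis, wimal → rawimal, devhibbol → radevhibbol) follows the same rule: add the prefix ra-.
So debus → radebus.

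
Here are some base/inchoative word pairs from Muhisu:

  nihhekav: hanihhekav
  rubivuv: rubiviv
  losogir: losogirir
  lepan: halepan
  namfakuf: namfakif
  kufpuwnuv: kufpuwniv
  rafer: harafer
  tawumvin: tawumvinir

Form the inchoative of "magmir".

magmirir

losogir and rafer both end in -r yet inflect differently (losogirir, harafer), so the final letter is not what conditions the rule; the last vowel is.
"magmir" has last vowel 'i'. The stems whose last vowel is 'i' (tawumvin → tawumvinir, losogir → losogirir) add -ir.
So magmir → magmirir.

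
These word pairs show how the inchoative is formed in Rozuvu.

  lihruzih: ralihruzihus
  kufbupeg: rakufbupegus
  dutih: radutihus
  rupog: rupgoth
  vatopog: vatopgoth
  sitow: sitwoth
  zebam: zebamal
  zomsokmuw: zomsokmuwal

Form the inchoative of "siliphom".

siliphmoth

kufbupeg and rupog both end in -g yet inflect differently (rakufbupegus, rupgoth), so the final letter is not what conditions the rule; the last vowel is.
"siliphom" has last vowel 'o'. The stems whose last vowel is 'o' (rupog → rupgoth, vatopog → vatopgoth, sitow → sitwoth) delete the last vowel and add -oth.
So siliphom → siliphmoth.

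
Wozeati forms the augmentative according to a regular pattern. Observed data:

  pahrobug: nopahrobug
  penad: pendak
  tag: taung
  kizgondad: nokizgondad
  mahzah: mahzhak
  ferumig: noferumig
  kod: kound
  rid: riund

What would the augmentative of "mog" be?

moung

kod and penad both end in -d yet inflect differently (kound, pendak), so the final letter is not what conditions the rule; the number of vowels is.
"mog" has 1 vowel. The stems with 1 vowel (kod → kound, rid → riund, tag → taung) insert -un- after the first vowel.
The other patterns: stems with 2 vowels delete the last vowel and add -ak; stems with 3 vowels add the prefix no-.
So mog → moung.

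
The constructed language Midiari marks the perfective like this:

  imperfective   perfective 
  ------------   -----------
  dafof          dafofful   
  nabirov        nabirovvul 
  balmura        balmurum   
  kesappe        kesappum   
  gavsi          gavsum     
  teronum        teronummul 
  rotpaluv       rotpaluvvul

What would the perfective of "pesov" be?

pesovvul

nabirov and kesappe both have 3 vowels yet inflect differently (nabirovvul, kesappum), so the number of vowels is not what conditions the rule; whether the stem ends in a vowel or a consonant is.
"pesov" ends in a consonant. The stems ending in a consonant (dafof → dafofful, nabirov → nabirovvul, rotpaluv → rotpaluvvul) double the final consonant and add -ul.
So pesov → pesovvul.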